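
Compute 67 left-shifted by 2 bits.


0b1000011 << 2 = 0b100001100 = 268

268


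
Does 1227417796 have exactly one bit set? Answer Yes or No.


0b1001001001010001110100011000100. Multiple bits set => No

No


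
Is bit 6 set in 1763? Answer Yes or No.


0b11011100011, bit 6 = 1. Yes

Yes


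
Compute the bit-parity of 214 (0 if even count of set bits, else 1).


0b11010110 has 5 ones => parity 1

1


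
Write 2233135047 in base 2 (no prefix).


2233135047 = 10000101000110101110111111000111 in binary

10000101000110101110111111000111


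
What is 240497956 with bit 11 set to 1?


240497956 | (1 << 11) = 240497956 | 2048 = 240500004

240500004


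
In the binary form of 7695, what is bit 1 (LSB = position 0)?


0b1111000001111, position 1 = 1

1


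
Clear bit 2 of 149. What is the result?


149 & ~(1 << 2) = 145

145


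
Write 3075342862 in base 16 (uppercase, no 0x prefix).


3075342862 = B74E020E hex

B74E020E


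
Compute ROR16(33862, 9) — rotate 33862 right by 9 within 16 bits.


Rotate 0b1000010001000110 right by 9 (16-bit) = 0b10001101000010 = 9026

9026


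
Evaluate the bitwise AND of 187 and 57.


0b10111011 & 0b111001 = 0b111001 = 57

57


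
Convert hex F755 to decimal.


F755 hex = 63317 decimal

63317


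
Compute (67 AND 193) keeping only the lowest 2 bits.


Step 1: 67 & 193 = 65
Step 2: 65 & 3 = 1

1


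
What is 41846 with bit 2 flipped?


41846 ^ (1 << 2) = 41846 ^ 4 = 41842

41842


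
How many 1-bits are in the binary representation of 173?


0b10101101 has 5 set bits

5


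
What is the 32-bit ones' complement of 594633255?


594633255 ^ 4294967295 = 3700334040

3700334040


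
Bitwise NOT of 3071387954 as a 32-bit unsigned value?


~0b10110111000100011010100100110010 = 0b1001000111011100101011011001101 = 1223579341 (32-bit unsigned)

1223579341


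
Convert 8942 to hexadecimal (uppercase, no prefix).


8942 = 22EE hex

22EE


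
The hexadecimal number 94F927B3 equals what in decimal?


94F927B3 hex = 2499356595 decimal

2499356595


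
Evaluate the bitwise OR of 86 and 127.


0b1010110 | 0b1111111 = 0b1111111 = 127

127


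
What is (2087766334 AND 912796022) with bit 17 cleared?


Step 1: 2087766334 & 912796022 = 878709046
Step 2: 878709046 & ~(1 << 17) = 878709046

878709046


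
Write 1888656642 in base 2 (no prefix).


1888656642 = 1110000100100101001110100000010 in binary

1110000100100101001110100000010


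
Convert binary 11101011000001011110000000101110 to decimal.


11101011000001011110000000101110 in decimal = 3943030830

3943030830


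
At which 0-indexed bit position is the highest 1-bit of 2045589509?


0b1111001111011010011100000000101. Highest set bit at position 30

30


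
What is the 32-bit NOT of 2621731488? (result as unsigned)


~0b10011100010001000111001010100000 = 0b1100011101110111000110101011111 = 1673235807 (32-bit unsigned)

1673235807


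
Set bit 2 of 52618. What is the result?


52618 | (1 << 2) = 52618 | 4 = 52622

52622


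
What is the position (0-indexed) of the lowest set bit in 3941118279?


0b11101010111010001011000101000111. Lowest set bit at position 0

0


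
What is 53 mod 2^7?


53 & 127 = 53

53


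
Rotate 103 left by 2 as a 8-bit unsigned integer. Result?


Rotate 0b1100111 left by 2 (8-bit) = 0b10011101 = 157

157


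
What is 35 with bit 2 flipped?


35 ^ (1 << 2) = 35 ^ 4 = 39

39


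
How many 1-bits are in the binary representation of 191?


0b10111111 has 7 set bits

7


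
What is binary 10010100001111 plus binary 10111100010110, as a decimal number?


10010100001111 + 10111100010110 = 101010000100101 = 21541

21541


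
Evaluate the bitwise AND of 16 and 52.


0b10000 & 0b110100 = 0b10000 = 16

16


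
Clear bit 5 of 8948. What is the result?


8948 & ~(1 << 5) = 8916

8916


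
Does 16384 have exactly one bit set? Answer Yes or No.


0b100000000000000. Only one bit set => Yes

Yes


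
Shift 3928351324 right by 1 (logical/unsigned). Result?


0b11101010001001011110001001011100 >> 1 = 0b1110101000100101111000100101110 = 1964175662

1964175662


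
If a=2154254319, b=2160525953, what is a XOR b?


2154254319 ^ 2160525953 = 10505582

10505582


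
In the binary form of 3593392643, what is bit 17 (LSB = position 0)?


0b11010110001011101101001000000011, position 17 = 1

1


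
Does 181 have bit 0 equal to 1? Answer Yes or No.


0b10110101, bit 0 = 1. Yes

Yes


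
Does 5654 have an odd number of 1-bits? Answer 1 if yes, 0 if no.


0b1011000010110 has 6 ones => parity 0

0


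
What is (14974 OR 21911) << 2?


Step 1: 14974 | 21911 = 32767
Step 2: 32767 << 2 = 131068

131068


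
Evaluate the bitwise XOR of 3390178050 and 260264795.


0b11001010000100100000001100000010 ^ 0b1111100000110101001101011011 = 0b11000101100100010101000001011001 = 3314634841

3314634841


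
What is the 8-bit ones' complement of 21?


21 ^ 255 = 234

234


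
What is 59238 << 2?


0b1110011101100110 << 2 = 0b111001110110011000 = 236952

236952


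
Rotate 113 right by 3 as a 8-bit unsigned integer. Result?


Rotate 0b1110001 right by 3 (8-bit) = 0b101110 = 46

46


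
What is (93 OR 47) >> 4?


Step 1: 93 | 47 = 127
Step 2: 127 >> 4 = 7

7


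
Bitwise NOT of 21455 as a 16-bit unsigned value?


~0b101001111001111 = 0b1010110000110000 = 44080 (16-bit unsigned)

44080


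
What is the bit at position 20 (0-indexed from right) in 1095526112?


0b1000001010011000110011011100000, position 20 = 0

0


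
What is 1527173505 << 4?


0b1011011000001101101000110000001 << 4 = 0b10110110000011011010001100000010000 = 24434776080

24434776080


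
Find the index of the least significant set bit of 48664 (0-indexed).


0b1011111000011000. Lowest set bit at position 3

3


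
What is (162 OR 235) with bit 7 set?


Step 1: 162 | 235 = 235
Step 2: 235 | (1 << 7) = 235 | 128 = 235

235


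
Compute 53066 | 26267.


0b1100111101001010 | 0b110011010011011 = 0b1110111111011011 = 61403

61403


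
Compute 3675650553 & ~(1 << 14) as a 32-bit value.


3675650553 & ~(1 << 14) = 3675634169

3675634169


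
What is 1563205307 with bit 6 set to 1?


1563205307 | (1 << 6) = 1563205307 | 64 = 1563205371

1563205371


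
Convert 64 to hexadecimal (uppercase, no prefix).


64 = 40 hex

40


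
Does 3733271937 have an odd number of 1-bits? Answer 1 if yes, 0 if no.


0b11011110100001010011010110000001 has 15 ones => parity 1

1


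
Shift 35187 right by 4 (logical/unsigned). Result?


0b1000100101110011 >> 4 = 0b100010010111 = 2199

2199


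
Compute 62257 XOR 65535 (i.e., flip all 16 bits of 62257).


62257 ^ 65535 = 3278

3278


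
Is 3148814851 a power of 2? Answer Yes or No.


0b10111011101011110001101000000011. Multiple bits set => No

No


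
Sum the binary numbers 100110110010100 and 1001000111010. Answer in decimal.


100110110010100 + 1001000111010 = 101111111001110 = 24526

24526


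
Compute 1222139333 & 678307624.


0b1001000110110000101110111000101 & 0b101000011011100010011100101000 = 0b1000010010000000010100000000 = 138937600

138937600


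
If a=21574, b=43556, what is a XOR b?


21574 ^ 43556 = 65122

65122


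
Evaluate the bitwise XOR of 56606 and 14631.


0b1101110100011110 ^ 0b11100100100111 = 0b1110010000111001 = 58425

58425


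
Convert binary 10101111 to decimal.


10101111 in decimal = 175

175


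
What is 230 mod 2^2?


230 & 3 = 2

2


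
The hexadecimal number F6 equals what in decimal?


F6 hex = 246 decimal

246


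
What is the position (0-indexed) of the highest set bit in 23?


0b10111. Highest set bit at position 4

4


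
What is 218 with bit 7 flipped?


218 ^ (1 << 7) = 218 ^ 128 = 90

90


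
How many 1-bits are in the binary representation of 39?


0b100111 has 4 set bits

4


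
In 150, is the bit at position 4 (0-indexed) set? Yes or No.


0b10010110, bit 4 = 1. Yes

Yes


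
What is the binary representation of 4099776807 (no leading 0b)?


4099776807 = 11110100010111011010000100100111 in binary

11110100010111011010000100100111


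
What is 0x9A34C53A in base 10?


9A34C53A hex = 2587149626 decimal

2587149626


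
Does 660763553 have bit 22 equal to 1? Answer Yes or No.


0b100111011000100111001110100001, bit 22 = 1. Yes

Yes


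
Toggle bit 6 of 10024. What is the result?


10024 ^ (1 << 6) = 10024 ^ 64 = 10088

10088


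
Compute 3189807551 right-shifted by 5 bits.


0b10111110001000001001100110111111 >> 5 = 0b101111100010000010011001101 = 99681485

99681485


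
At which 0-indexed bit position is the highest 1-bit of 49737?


0b1100001001001001. Highest set bit at position 15

15


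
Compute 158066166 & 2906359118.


0b1001011010111110010111110110 & 0b10101101001110111000010101001110 = 0b1001001010111000010101000110 = 153847110

153847110


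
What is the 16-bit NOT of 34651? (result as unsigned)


~0b1000011101011011 = 0b111100010100100 = 30884 (16-bit unsigned)

30884


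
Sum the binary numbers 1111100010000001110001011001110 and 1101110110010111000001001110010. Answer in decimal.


1111100010000001110001011001110 + 1101110110010111000001001110010 = 11101011000011000110010101000000 = 3943458112

3943458112


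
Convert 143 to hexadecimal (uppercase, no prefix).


143 = 8F hex

8F


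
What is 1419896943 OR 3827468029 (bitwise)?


0b1010100101000011110100001101111 | 0b11100100001000101000011011111101 = 0b11110100101000111110111011111111 = 4104384255

4104384255


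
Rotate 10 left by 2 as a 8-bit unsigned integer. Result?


Rotate 0b1010 left by 2 (8-bit) = 0b101000 = 40

40


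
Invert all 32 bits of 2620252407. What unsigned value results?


2620252407 ^ 4294967295 = 1674714888

1674714888


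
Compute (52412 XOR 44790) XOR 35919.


Step 1: 52412 ^ 44790 = 25162
Step 2: 25162 ^ 35919 = 60933

60933


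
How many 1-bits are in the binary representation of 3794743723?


0b11100010001011110011000110101011 has 17 set bits

17


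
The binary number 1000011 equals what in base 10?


1000011 in decimal = 67

67


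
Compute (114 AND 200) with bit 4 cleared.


Step 1: 114 & 200 = 64
Step 2: 64 & ~(1 << 4) = 64

64


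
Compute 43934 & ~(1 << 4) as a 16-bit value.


43934 & ~(1 << 4) = 43918

43918


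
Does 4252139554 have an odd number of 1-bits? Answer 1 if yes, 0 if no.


0b11111101011100101000000000100010 has 14 ones => parity 0

0


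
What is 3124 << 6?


0b110000110100 << 6 = 0b110000110100000000 = 199936

199936


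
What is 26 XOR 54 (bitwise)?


0b11010 ^ 0b110110 = 0b101100 = 44

44


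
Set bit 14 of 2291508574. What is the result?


2291508574 | (1 << 14) = 2291508574 | 16384 = 2291524958

2291524958


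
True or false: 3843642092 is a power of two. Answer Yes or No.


0b11100101000110010101001011101100. Multiple bits set => No

No


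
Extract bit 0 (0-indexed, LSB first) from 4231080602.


0b11111100001100010010101010011010, position 0 = 0

0


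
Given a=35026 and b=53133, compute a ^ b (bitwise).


35026 ^ 53133 = 18271

18271


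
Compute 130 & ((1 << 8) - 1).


130 & 255 = 130

130


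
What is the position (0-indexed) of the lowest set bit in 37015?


0b1001000010010111. Lowest set bit at position 0

0


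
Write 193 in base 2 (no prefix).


193 = 11000001 in binary

11000001


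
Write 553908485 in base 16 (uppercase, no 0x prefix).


553908485 = 2103F905 hex

2103F905


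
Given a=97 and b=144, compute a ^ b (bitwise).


97 ^ 144 = 241

241


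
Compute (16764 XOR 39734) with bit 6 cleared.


Step 1: 16764 ^ 39734 = 55882
Step 2: 55882 & ~(1 << 6) = 55818

55818


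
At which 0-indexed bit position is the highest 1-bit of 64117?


0b1111101001110101. Highest set bit at position 15

15


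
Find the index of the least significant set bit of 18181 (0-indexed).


0b100011100000101. Lowest set bit at position 0

0


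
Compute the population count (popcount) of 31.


0b11111 has 5 set bits

5


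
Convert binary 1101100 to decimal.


1101100 in decimal = 108

108


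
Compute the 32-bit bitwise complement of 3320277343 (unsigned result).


~0b11000101111001110110100101011111 = 0b111010000110001001011010100000 = 974689952 (32-bit unsigned)

974689952


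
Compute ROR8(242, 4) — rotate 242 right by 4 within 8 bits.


Rotate 0b11110010 right by 4 (8-bit) = 0b101111 = 47

47


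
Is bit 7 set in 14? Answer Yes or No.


0b1110, bit 7 = 0. No

No


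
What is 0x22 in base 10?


22 hex = 34 decimal

34


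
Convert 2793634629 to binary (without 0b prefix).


2793634629 = 10100110100000110111101101000101 in binary

10100110100000110111101101000101


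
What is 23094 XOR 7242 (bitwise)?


0b101101000110110 ^ 0b1110001001010 = 0b100011001111100 = 18044

18044


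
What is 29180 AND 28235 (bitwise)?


0b111000111111100 & 0b110111001001011 = 0b110000001001000 = 24648

24648


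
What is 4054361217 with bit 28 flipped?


4054361217 ^ (1 << 28) = 4054361217 ^ 268435456 = 3785925761

3785925761


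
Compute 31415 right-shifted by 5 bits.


0b111101010110111 >> 5 = 0b1111010101 = 981

981


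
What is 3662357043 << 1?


0b11011010010010110010001000110011 << 1 = 0b110110100100101100100010001100110 = 7324714086

7324714086


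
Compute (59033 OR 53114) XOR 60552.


Step 1: 59033 | 53114 = 61435
Step 2: 61435 ^ 60552 = 883

883


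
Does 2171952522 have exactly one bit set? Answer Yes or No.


0b10000001011101010101110110001010. Multiple bits set => No

No


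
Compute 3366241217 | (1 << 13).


3366241217 | (1 << 13) = 3366241217 | 8192 = 3366249409

3366249409


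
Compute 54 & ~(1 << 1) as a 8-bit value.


54 & ~(1 << 1) = 52

52


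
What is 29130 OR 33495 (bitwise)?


0b111000111001010 | 0b1000001011010111 = 0b1111001111011111 = 62431

62431


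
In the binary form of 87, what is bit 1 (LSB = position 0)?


0b1010111, position 1 = 1

1


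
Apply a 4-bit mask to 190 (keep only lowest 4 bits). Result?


190 & 15 = 14

14


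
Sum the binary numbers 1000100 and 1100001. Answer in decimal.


1000100 + 1100001 = 10100101 = 165

165


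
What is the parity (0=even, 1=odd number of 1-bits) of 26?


0b11010 has 3 ones => parity 1

1


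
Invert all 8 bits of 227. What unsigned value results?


227 ^ 255 = 28

28


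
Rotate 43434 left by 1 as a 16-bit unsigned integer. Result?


Rotate 0b1010100110101010 left by 1 (16-bit) = 0b101001101010101 = 21333

21333


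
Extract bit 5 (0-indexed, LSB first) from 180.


0b10110100, position 5 = 1

1


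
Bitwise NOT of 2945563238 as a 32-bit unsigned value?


~0b10101111100100011011101001100110 = 0b1010000011011100100010110011001 = 1349404057 (32-bit unsigned)

1349404057


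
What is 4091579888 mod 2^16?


4091579888 & 65535 = 36336

36336


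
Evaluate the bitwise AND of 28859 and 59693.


0b111000010111011 & 0b1110100100101101 = 0b110000000101001 = 24617

24617


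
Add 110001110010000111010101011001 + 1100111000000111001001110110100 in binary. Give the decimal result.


110001110010000111010101011001 + 1100111000000111001001110110100 = 10011000110011000000100100001101 = 2563508493

2563508493


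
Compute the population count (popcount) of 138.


0b10001010 has 3 set bits

3


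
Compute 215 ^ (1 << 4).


215 ^ (1 << 4) = 215 ^ 16 = 199

199


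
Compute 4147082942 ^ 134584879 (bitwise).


0b11110111001011110111011010111110 ^ 0b1000000001011001101000101111 = 0b11111111001010101110110010010001 = 4281003153

4281003153


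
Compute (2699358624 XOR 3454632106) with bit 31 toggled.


Step 1: 2699358624 ^ 3454632106 = 1829597450
Step 2: 1829597450 ^ (1 << 31) = 1829597450 ^ 2147483648 = 3977081098

3977081098


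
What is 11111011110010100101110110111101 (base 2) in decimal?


11111011110010100101110110111101 in decimal = 4224343485

4224343485


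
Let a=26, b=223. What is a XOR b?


26 ^ 223 = 197

197


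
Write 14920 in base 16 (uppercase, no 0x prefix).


14920 = 3A48 hex

3A48


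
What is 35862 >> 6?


0b1000110000010110 >> 6 = 0b1000110000 = 560

560


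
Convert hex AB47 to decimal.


AB47 hex = 43847 decimal

43847


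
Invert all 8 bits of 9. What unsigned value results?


9 ^ 255 = 246

246


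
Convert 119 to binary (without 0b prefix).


119 = 1110111 in binary

1110111


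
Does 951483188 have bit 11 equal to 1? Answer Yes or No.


0b111000101101100111101100110100, bit 11 = 1. Yes

Yes


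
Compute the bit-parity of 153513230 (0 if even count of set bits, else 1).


0b1001001001100110110100001110 has 13 ones => parity 1

1


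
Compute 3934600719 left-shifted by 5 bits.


0b11101010100001010011111000001111 << 5 = 0b1110101010000101001111100000111100000 = 125907223008

125907223008


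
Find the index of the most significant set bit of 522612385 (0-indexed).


0b11111001001100110111010100001. Highest set bit at position 28

28


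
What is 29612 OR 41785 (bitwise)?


0b111001110101100 | 0b1010001100111001 = 0b1111001110111101 = 62397

62397


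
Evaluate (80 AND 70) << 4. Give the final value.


Step 1: 80 & 70 = 64
Step 2: 64 << 4 = 1024

1024


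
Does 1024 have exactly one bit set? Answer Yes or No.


0b10000000000. Only one bit set => Yes

Yes


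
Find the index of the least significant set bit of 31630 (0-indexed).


0b111101110001110. Lowest set bit at position 1

1


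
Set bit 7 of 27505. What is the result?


27505 | (1 << 7) = 27505 | 128 = 27633

27633


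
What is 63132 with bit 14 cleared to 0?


63132 & ~(1 << 14) = 46748

46748


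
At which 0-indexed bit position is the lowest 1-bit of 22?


0b10110. Lowest set bit at position 1

1


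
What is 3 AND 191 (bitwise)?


0b11 & 0b10111111 = 0b11 = 3

3


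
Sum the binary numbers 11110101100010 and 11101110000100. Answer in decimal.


11110101100010 + 11101110000100 = 111100011100110 = 30950

30950


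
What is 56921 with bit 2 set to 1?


56921 | (1 << 2) = 56921 | 4 = 56925

56925


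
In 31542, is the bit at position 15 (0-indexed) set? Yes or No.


0b111101100110110, bit 15 = 0. No

No


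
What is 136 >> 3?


0b10001000 >> 3 = 0b10001 = 17

17


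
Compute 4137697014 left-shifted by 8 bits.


0b11110110101000000011111011110110 << 8 = 0b1111011010100000001111101111011000000000 = 1059250435584

1059250435584


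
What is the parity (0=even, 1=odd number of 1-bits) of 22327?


0b101011100110111 has 10 ones => parity 0

0


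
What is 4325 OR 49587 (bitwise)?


0b1000011100101 | 0b1100000110110011 = 0b1101000111110111 = 53751

53751


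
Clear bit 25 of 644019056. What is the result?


644019056 & ~(1 << 25) = 610464624

610464624


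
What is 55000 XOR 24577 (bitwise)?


0b1101011011011000 ^ 0b110000000000001 = 0b1011011011011001 = 46809

46809


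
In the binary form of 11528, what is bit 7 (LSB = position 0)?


0b10110100001000, position 7 = 0

0


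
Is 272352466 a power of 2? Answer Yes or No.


0b10000001110111100010011010010. Multiple bits set => No

No


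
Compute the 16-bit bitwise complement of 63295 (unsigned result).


~0b1111011100111111 = 0b100011000000 = 2240 (16-bit unsigned)

2240


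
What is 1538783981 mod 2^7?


1538783981 & 127 = 109

109


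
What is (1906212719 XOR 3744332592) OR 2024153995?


Step 1: 1906212719 ^ 3744332592 = 2931000415
Step 2: 2931000415 | 2024153995 = 4273448927

4273448927


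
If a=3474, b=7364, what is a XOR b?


3474 ^ 7364 = 4438

4438


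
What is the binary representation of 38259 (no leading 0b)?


38259 = 1001010101110011 in binary

1001010101110011


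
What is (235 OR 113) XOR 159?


Step 1: 235 | 113 = 251
Step 2: 251 ^ 159 = 100

100


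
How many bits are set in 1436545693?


0b1010101100111111111001010011101 has 20 set bits

20


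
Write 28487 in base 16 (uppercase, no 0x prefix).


28487 = 6F47 hex

6F47


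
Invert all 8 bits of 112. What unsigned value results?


112 ^ 255 = 143

143


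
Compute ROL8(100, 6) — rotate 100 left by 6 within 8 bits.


Rotate 0b1100100 left by 6 (8-bit) = 0b11001 = 25

25


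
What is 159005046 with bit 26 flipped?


159005046 ^ (1 << 26) = 159005046 ^ 67108864 = 226113910

226113910


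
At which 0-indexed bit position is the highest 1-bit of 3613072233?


0b11010111010110110001101101101001. Highest set bit at position 31

31


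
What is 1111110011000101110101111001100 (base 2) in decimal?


1111110011000101110101111001100 in decimal = 2120412108

2120412108


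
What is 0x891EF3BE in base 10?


891EF3BE hex = 2300507070 decimal

2300507070


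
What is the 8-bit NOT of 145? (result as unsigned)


~0b10010001 = 0b1101110 = 110 (8-bit unsigned)

110


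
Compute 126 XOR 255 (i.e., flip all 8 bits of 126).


126 ^ 255 = 129

129


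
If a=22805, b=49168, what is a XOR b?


22805 ^ 49168 = 39173

39173


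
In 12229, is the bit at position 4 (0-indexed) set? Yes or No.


0b10111111000101, bit 4 = 0. No

No


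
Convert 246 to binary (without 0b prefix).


246 = 11110110 in binary

11110110


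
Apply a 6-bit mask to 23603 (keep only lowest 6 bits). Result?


23603 & 63 = 51

51


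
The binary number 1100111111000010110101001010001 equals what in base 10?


1100111111000010110101001010001 in decimal = 1742826065

1742826065


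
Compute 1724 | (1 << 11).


1724 | (1 << 11) = 1724 | 2048 = 3772

3772


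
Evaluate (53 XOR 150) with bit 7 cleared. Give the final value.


Step 1: 53 ^ 150 = 163
Step 2: 163 & ~(1 << 7) = 35

35


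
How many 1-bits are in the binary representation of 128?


0b10000000 has 1 set bits

1


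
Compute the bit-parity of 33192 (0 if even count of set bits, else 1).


0b1000000110101000 has 5 ones => parity 1

1


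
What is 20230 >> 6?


0b100111100000110 >> 6 = 0b100111100 = 316

316


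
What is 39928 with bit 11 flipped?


39928 ^ (1 << 11) = 39928 ^ 2048 = 37880

37880


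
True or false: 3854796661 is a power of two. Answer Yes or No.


0b11100101110000111000011101110101. Multiple bits set => No

No


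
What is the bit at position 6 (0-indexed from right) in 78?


0b1001110, position 6 = 1

1


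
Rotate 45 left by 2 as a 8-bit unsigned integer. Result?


Rotate 0b101101 left by 2 (8-bit) = 0b10110100 = 180

180


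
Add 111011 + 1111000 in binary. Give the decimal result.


111011 + 1111000 = 10110011 = 179

179


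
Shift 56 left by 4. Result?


0b111000 << 4 = 0b1110000000 = 896

896


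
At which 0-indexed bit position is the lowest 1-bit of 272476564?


0b10000001111011010100110010100. Lowest set bit at position 2

2


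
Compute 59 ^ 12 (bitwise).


0b111011 ^ 0b1100 = 0b110111 = 55

55


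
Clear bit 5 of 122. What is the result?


122 & ~(1 << 5) = 90

90


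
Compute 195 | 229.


0b11000011 | 0b11100101 = 0b11100111 = 231

231


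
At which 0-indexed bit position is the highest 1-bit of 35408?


0b1000101001010000. Highest set bit at position 15

15


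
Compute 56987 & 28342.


0b1101111010011011 & 0b110111010110110 = 0b100111010010010 = 20114

20114


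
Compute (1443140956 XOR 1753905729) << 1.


Step 1: 1443140956 ^ 1753905729 = 1049554717
Step 2: 1049554717 << 1 = 2099109434

2099109434


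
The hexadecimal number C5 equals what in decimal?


C5 hex = 197 decimal

197


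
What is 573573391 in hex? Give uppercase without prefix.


573573391 = 2230090F hex

2230090F


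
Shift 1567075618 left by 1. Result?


0b1011101011001111010110100100010 << 1 = 0b10111010110011110101101001000100 = 3134151236

3134151236


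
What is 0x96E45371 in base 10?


96E45371 hex = 2531545969 decimal

2531545969


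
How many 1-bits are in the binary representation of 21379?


0b101001110000011 has 7 set bits

7


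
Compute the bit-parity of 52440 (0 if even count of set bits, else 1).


0b1100110011011000 has 8 ones => parity 0

0


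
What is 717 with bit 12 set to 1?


717 | (1 << 12) = 717 | 4096 = 4813

4813


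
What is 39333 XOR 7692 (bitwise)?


0b1001100110100101 ^ 0b1111000001100 = 0b1000011110101001 = 34729

34729


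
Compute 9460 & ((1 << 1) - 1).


9460 & 1 = 0

0


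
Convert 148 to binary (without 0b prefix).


148 = 10010100 in binary

10010100


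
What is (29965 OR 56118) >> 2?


Step 1: 29965 | 56118 = 65343
Step 2: 65343 >> 2 = 16335

16335


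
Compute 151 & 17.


0b10010111 & 0b10001 = 0b10001 = 17

17


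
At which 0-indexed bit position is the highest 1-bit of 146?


0b10010010. Highest set bit at position 7

7


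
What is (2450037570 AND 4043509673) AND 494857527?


Step 1: 2450037570 & 4043509673 = 2415921920
Step 2: 2415921920 & 494857527 = 268437760

268437760


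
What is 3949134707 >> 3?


0b11101011011000110000001101110011 >> 3 = 0b11101011011000110000001101110 = 493641838

493641838


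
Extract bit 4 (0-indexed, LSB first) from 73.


0b1001001, position 4 = 0

0


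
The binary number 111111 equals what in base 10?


111111 in decimal = 63

63


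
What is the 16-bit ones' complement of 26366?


26366 ^ 65535 = 39169

39169


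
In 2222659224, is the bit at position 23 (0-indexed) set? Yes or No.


0b10000100011110110001011010011000, bit 23 = 0. No

No


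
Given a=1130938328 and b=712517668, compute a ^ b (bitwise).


1130938328 ^ 712517668 = 1762695164

1762695164


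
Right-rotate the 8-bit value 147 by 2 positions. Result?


Rotate 0b10010011 right by 2 (8-bit) = 0b11100100 = 228

228


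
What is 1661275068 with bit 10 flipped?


1661275068 ^ (1 << 10) = 1661275068 ^ 1024 = 1661276092

1661276092


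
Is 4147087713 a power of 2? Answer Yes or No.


0b11110111001011111000100101100001. Multiple bits set => No

No


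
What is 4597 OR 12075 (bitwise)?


0b1000111110101 | 0b10111100101011 = 0b11111111111111 = 16383

16383


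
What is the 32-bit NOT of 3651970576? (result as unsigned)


~0b11011001101011001010011000010000 = 0b100110010100110101100111101111 = 642996719 (32-bit unsigned)

642996719


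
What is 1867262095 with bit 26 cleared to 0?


1867262095 & ~(1 << 26) = 1800153231

1800153231


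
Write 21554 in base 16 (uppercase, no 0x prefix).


21554 = 5432 hex

5432


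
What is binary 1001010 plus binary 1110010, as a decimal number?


1001010 + 1110010 = 10111100 = 188

188


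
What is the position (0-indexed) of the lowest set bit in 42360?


0b1010010101111000. Lowest set bit at position 3

3


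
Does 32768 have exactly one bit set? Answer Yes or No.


0b1000000000000000. Only one bit set => Yes

Yes


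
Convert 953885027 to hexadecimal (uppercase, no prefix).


953885027 = 38DB2163 hex

38DB2163


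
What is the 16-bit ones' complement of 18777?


18777 ^ 65535 = 46758

46758


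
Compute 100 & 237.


0b1100100 & 0b11101101 = 0b1100100 = 100

100


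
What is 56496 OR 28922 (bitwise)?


0b1101110010110000 | 0b111000011111010 = 0b1111110011111010 = 64762

64762


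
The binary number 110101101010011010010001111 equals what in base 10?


110101101010011010010001111 in decimal = 112538767

112538767


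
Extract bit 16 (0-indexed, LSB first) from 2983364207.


0b10110001110100101000011001101111, position 16 = 0

0


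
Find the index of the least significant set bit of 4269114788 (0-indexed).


0b11111110011101011000010110100100. Lowest set bit at position 2

2


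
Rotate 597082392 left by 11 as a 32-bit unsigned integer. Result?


Rotate 0b100011100101101100000100011000 left by 11 (32-bit) = 0b10110110000010001100000100011100 = 3054027036

3054027036


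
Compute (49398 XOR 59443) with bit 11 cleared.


Step 1: 49398 ^ 59443 = 10437
Step 2: 10437 & ~(1 << 11) = 8389

8389


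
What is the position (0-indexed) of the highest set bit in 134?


0b10000110. Highest set bit at position 7

7


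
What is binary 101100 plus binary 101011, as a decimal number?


101100 + 101011 = 1010111 = 87

87


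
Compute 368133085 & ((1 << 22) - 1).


368133085 & 4194303 = 3228637

3228637


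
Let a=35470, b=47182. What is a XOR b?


35470 ^ 47182 = 12992

12992


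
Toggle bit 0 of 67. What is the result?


67 ^ (1 << 0) = 67 ^ 1 = 66

66


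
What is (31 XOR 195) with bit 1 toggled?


Step 1: 31 ^ 195 = 220
Step 2: 220 ^ (1 << 1) = 220 ^ 2 = 222

222


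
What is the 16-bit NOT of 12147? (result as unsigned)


~0b10111101110011 = 0b1101000010001100 = 53388 (16-bit unsigned)

53388


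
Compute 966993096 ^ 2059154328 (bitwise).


0b111001101000110010010011001000 ^ 0b1111010101111000011001110011000 = 0b1000011000111110001011101010000 = 1126111056

1126111056


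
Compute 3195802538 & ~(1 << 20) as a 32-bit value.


3195802538 & ~(1 << 20) = 3194753962

3194753962


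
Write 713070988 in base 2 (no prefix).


713070988 = 101010100000001001100110001100 in binary

101010100000001001100110001100


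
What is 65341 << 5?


0b1111111100111101 << 5 = 0b111111110011110100000 = 2090912

2090912


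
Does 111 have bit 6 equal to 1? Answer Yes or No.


0b1101111, bit 6 = 1. Yes

Yes


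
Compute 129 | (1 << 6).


129 | (1 << 6) = 129 | 64 = 193

193


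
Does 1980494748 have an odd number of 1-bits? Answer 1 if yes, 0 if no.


0b1110110000010111111001110011100 has 18 ones => parity 0

0


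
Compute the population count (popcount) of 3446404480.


0b11001101011010111111010110000000 has 17 set bits

17


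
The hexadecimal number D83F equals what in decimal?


D83F hex = 55359 decimal

55359


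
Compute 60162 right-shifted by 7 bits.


0b1110101100000010 >> 7 = 0b111010110 = 470

470


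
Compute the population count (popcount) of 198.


0b11000110 has 4 set bits

4


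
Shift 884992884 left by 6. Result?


0b110100101111111110101101110100 << 6 = 0b110100101111111110101101110100000000 = 56639544576

56639544576


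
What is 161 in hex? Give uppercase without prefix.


161 = A1 hex

A1


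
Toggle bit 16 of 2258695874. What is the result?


2258695874 ^ (1 << 16) = 2258695874 ^ 65536 = 2258761410

2258761410


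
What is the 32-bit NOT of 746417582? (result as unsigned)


~0b101100011111010110110110101110 = 0b11010011100000101001001001010001 = 3548549713 (32-bit unsigned)

3548549713


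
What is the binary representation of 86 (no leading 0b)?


86 = 1010110 in binary

1010110


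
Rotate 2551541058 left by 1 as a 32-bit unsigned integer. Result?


Rotate 0b10011000000101010110110101000010 left by 1 (32-bit) = 0b110000001010101101101010000101 = 808114821

808114821


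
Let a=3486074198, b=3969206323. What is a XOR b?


3486074198 ^ 3969206323 = 593235301

593235301


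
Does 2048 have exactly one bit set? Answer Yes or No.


0b100000000000. Only one bit set => Yes

Yes


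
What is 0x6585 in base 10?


6585 hex = 25989 decimal

25989


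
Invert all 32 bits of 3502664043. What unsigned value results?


3502664043 ^ 4294967295 = 792303252

792303252


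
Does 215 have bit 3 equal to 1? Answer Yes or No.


0b11010111, bit 3 = 0. No

No


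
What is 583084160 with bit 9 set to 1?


583084160 | (1 << 9) = 583084160 | 512 = 583084672

583084672


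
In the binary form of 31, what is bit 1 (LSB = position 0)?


0b11111, position 1 = 1

1


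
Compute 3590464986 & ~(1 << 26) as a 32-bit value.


3590464986 & ~(1 << 26) = 3523356122

3523356122


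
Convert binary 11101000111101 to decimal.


11101000111101 in decimal = 14909

14909


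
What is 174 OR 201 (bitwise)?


0b10101110 | 0b11001001 = 0b11101111 = 239

239


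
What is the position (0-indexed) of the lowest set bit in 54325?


0b1101010000110101. Lowest set bit at position 0

0


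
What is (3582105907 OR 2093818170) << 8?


Step 1: 3582105907 | 2093818170 = 4258249019
Step 2: 4258249019 << 8 = 1090111748864

1090111748864


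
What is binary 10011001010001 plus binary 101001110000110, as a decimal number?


10011001010001 + 101001110000110 = 111100111010111 = 31191

31191


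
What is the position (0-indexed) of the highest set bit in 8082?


0b1111110010010. Highest set bit at position 12

12


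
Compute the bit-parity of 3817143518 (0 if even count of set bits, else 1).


0b11100011100001001111110011011110 has 19 ones => parity 1

1


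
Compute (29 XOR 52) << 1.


Step 1: 29 ^ 52 = 41
Step 2: 41 << 1 = 82

82


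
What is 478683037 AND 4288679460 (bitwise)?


0b11100100010000001111110011101 & 0b11111111101000000000111000100100 = 0b11100100000000000111000000100 = 478154244

478154244


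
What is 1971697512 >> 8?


0b1110101100001011011011101101000 >> 8 = 0b11101011000010110110111 = 7701943

7701943


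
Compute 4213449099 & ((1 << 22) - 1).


4213449099 & 4194303 = 2367883

2367883


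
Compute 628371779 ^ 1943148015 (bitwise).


0b100101011101000011000101000011 ^ 0b1110011110100100001010111101111 = 0b1010110101001100010010010101100 = 1453728940

1453728940


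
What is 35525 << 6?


0b1000101011000101 << 6 = 0b1000101011000101000000 = 2273600

2273600


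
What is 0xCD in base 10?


CD hex = 205 decimal

205


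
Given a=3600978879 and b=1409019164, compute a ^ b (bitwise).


3600978879 ^ 1409019164 = 2237234851

2237234851


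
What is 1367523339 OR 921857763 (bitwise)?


0b1010001100000101100000000001011 | 0b110110111100100110111011100011 = 0b1110111111100101110111011101011 = 2012409579

2012409579


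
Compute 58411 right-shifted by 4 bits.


0b1110010000101011 >> 4 = 0b111001000010 = 3650

3650


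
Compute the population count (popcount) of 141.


0b10001101 has 4 set bits

4


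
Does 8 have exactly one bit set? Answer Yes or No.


0b1000. Only one bit set => Yes

Yes


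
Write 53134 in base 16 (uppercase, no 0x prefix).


53134 = CF8E hex

CF8E


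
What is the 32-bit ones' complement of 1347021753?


1347021753 ^ 4294967295 = 2947945542

2947945542


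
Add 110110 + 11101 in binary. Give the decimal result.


110110 + 11101 = 1010011 = 83

83


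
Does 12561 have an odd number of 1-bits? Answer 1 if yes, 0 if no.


0b11000100010001 has 5 ones => parity 1

1


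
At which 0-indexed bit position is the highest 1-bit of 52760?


0b1100111000011000. Highest set bit at position 15

15


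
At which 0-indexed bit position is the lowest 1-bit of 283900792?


0b10000111010111111101101111000. Lowest set bit at position 3

3


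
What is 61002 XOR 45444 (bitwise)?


0b1110111001001010 ^ 0b1011000110000100 = 0b101111111001110 = 24526

24526


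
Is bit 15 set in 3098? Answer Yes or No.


0b110000011010, bit 15 = 0. No

No


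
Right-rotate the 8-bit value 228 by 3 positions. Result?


Rotate 0b11100100 right by 3 (8-bit) = 0b10011100 = 156

156


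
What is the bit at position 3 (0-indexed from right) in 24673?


0b110000001100001, position 3 = 0

0


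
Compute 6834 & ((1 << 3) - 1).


6834 & 7 = 2

2


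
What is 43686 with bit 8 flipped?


43686 ^ (1 << 8) = 43686 ^ 256 = 43942

43942


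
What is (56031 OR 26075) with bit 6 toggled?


Step 1: 56031 | 26075 = 65503
Step 2: 65503 ^ (1 << 6) = 65503 ^ 64 = 65439

65439


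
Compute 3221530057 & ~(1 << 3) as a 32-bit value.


3221530057 & ~(1 << 3) = 3221530049

3221530049


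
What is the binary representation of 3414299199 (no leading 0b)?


3414299199 = 11001011100000100001001000111111 in binary

11001011100000100001001000111111


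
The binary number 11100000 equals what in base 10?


11100000 in decimal = 224

224


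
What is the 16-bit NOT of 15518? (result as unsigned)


~0b11110010011110 = 0b1100001101100001 = 50017 (16-bit unsigned)

50017


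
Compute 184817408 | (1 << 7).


184817408 | (1 << 7) = 184817408 | 128 = 184817536

184817536


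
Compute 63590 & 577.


0b1111100001100110 & 0b1001000001 = 0b1000000 = 64

64


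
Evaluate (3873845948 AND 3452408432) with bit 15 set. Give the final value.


Step 1: 3873845948 & 3452408432 = 3301315120
Step 2: 3301315120 | (1 << 15) = 3301315120 | 32768 = 3301347888

3301347888


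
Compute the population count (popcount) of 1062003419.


0b111111010011001110001011011011 has 19 set bits

19


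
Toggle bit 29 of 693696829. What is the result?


693696829 ^ (1 << 29) = 693696829 ^ 536870912 = 156825917

156825917


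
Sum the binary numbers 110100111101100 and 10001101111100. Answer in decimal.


110100111101100 + 10001101111100 = 1000110101101000 = 36200

36200


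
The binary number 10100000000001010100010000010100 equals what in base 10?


10100000000001010100010000010100 in decimal = 2684699668

2684699668


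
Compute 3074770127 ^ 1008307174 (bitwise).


0b10110111010001010100010011001111 ^ 0b111100000110011000101111100110 = 0b10001011010111001100111100101001 = 2338115369

2338115369


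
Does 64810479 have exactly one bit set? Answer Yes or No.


0b11110111001110110111101111. Multiple bits set => No

No


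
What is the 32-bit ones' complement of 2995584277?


2995584277 ^ 4294967295 = 1299383018

1299383018


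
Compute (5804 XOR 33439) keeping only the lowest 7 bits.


Step 1: 5804 ^ 33439 = 37939
Step 2: 37939 & 127 = 51

51


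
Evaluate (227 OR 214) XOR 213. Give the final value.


Step 1: 227 | 214 = 247
Step 2: 247 ^ 213 = 34

34


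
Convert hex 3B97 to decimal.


3B97 hex = 15255 decimal

15255


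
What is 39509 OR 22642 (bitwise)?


0b1001101001010101 | 0b101100001110010 = 0b1101101001110111 = 55927

55927


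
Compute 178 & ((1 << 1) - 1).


178 & 1 = 0

0


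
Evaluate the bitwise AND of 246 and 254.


0b11110110 & 0b11111110 = 0b11110110 = 246

246


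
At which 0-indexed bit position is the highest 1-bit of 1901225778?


0b1110001010100100110011100110010. Highest set bit at position 30

30


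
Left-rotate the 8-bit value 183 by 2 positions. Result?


Rotate 0b10110111 left by 2 (8-bit) = 0b11011110 = 222

222


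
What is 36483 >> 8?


0b1000111010000011 >> 8 = 0b10001110 = 142

142


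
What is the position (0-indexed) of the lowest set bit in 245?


0b11110101. Lowest set bit at position 0

0
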